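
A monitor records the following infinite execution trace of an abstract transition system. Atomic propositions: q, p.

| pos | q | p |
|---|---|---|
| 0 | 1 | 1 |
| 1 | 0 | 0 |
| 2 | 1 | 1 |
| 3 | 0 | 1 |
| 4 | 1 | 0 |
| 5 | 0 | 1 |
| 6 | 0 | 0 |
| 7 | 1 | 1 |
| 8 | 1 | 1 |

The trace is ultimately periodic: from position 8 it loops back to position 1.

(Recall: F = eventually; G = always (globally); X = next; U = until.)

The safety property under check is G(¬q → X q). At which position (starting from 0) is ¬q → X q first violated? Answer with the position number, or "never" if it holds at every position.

Check ¬q → X q at each position in order: 0 ✓, 1 ✓, 2 ✓, 3 ✓, 4 ✓.
At position 5 the labels are {p} and the next position 6 has {}, so ¬q → X q is false there. This is the first violation.

5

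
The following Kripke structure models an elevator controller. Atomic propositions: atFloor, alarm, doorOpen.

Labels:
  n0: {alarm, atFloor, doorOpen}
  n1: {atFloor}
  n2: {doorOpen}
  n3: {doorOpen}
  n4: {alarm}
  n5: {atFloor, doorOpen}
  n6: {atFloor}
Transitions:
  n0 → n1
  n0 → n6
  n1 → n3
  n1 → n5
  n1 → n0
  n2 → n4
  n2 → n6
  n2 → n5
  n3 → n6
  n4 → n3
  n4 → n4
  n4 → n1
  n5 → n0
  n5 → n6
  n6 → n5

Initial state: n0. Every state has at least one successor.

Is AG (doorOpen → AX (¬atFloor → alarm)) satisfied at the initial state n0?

Holds

States satisfying doorOpen → AX (¬atFloor → alarm): {n0, n1, n2, n3, n4, n5, n6}.
States satisfying AG (doorOpen → AX (¬atFloor → alarm)): {n0, n1, n2, n3, n4, n5, n6}.
Every state reachable from n0 satisfies doorOpen → AX (¬atFloor → alarm).
n0 ∈ Sat(AG (doorOpen → AX (¬atFloor → alarm))).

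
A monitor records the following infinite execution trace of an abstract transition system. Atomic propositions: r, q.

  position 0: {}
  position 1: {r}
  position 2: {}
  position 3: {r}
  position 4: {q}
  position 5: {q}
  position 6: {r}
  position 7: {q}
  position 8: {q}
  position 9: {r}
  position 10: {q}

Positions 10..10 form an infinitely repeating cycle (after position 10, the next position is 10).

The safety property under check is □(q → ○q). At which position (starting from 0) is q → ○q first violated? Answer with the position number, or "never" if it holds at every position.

Check q → ○q at each position in order: 0 ✓, 1 ✓, 2 ✓, 3 ✓, 4 ✓.
At position 5 the labels are {q} and the next position 6 has {r}, so q → ○q is false there. This is the first violation.

5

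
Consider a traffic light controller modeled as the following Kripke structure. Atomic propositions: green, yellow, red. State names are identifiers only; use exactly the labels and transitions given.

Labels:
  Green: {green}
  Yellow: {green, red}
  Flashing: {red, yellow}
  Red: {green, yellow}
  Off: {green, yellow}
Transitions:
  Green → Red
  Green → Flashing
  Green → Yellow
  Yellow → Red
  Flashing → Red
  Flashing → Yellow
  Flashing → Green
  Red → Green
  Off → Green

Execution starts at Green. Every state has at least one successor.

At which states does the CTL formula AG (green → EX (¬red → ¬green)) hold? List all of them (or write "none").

States satisfying green → EX (¬red → ¬green): {Green, Flashing}.
States satisfying AG (green → EX (¬red → ¬green)): ∅.

none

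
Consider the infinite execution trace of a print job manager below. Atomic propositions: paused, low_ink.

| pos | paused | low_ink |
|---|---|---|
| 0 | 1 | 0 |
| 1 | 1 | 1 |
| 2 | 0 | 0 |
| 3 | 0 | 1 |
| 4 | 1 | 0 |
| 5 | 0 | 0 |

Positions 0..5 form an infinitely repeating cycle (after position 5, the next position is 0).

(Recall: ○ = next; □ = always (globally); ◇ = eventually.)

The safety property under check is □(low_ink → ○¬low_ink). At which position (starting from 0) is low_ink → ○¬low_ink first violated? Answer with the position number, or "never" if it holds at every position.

never

low_ink → ○¬low_ink holds at every position 0..5, and those are all the positions the trace ever visits, so the invariant □(low_ink → ○¬low_ink) is never violated.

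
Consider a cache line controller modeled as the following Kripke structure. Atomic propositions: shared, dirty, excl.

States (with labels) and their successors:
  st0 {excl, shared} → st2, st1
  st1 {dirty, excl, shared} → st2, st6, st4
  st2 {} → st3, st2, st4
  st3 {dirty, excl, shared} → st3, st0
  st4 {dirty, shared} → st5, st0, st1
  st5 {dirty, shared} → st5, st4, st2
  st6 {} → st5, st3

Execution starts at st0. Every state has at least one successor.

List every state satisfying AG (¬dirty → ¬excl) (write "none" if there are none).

none

States satisfying ¬dirty → ¬excl: {st1, st2, st3, st4, st5, st6}.
States satisfying AG (¬dirty → ¬excl): ∅.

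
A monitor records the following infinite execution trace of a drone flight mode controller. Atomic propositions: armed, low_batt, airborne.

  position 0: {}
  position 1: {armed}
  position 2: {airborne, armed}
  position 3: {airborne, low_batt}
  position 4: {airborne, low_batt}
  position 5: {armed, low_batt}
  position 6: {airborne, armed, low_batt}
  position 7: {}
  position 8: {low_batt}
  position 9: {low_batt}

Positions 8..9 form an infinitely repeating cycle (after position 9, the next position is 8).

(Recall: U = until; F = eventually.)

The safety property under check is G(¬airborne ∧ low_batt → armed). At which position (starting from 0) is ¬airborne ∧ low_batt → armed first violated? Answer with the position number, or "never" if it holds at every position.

8

Check ¬airborne ∧ low_batt → armed at each position in order: 0 ✓, 1 ✓, 2 ✓, 3 ✓, 4 ✓, 5 ✓, 6 ✓, 7 ✓.
At position 8 the labels are {low_batt}, so ¬airborne ∧ low_batt → armed is false there. This is the first violation.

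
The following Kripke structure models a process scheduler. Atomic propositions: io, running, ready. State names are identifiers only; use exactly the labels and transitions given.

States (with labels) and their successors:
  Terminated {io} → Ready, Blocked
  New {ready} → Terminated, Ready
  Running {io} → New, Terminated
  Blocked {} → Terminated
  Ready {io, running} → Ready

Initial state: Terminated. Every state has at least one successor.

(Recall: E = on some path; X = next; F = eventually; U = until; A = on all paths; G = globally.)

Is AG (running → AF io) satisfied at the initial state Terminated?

Yes

States satisfying running → AF io: {Terminated, New, Running, Blocked, Ready}.
States satisfying AG (running → AF io): {Terminated, New, Running, Blocked, Ready}.
Every state reachable from Terminated satisfies running → AF io.
Terminated ∈ Sat(AG (running → AF io)).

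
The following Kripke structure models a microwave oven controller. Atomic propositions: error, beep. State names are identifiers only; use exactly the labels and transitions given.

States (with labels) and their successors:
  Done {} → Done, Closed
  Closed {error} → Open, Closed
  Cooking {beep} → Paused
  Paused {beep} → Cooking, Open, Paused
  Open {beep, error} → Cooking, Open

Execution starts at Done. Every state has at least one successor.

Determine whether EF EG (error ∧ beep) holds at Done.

States satisfying EG (error ∧ beep): {Open}.
States satisfying EF EG (error ∧ beep): {Done, Closed, Cooking, Paused, Open}.
Some path from Done reaches a state where EG (error ∧ beep) holds.
Done ∈ Sat(EF EG (error ∧ beep)).

Holds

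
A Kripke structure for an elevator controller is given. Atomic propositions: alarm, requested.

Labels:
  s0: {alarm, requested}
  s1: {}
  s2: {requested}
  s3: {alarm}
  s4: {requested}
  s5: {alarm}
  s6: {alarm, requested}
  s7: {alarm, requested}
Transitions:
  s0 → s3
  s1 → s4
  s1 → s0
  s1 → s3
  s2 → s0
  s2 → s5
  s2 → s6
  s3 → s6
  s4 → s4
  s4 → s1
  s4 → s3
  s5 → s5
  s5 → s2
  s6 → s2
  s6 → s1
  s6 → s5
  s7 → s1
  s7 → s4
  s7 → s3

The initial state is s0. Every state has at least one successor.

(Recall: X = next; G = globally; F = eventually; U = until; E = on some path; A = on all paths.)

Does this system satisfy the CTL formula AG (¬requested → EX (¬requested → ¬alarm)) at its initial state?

States satisfying ¬requested → EX (¬requested → ¬alarm): {s0, s1, s2, s3, s4, s5, s6, s7}.
States satisfying AG (¬requested → EX (¬requested → ¬alarm)): {s0, s1, s2, s3, s4, s5, s6, s7}.
Every state reachable from s0 satisfies ¬requested → EX (¬requested → ¬alarm).
s0 ∈ Sat(AG (¬requested → EX (¬requested → ¬alarm))).

Holds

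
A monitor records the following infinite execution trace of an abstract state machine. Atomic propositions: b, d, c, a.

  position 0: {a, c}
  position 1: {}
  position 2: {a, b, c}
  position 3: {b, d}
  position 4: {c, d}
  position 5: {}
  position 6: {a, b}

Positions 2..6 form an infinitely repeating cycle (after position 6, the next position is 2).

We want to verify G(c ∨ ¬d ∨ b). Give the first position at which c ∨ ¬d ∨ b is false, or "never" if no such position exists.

never

c ∨ ¬d ∨ b holds at every position 0..6, and those are all the positions the trace ever visits, so the invariant G(c ∨ ¬d ∨ b) is never violated.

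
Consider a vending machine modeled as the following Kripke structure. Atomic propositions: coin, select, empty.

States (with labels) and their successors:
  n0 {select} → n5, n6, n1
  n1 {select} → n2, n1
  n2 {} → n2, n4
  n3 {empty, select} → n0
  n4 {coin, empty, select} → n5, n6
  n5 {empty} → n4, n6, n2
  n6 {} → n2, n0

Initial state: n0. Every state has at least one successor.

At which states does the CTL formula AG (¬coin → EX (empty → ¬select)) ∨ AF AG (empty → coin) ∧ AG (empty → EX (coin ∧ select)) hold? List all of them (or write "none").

States satisfying ¬coin → EX (empty → ¬select): {n0, n1, n2, n3, n4, n5, n6}.
States satisfying AG (¬coin → EX (empty → ¬select)): {n0, n1, n2, n3, n4, n5, n6}.
States satisfying AG (empty → coin): ∅.
States satisfying AF AG (empty → coin): ∅.
States satisfying empty → EX (coin ∧ select): {n0, n1, n2, n5, n6}.
States satisfying AG (empty → EX (coin ∧ select)): ∅.
States satisfying AG (¬coin → EX (empty → ¬select)) ∨ AF AG (empty → coin) ∧ AG (empty → EX (coin ∧ select)): {n0, n1, n2, n3, n4, n5, n6}.

{n0, n1, n2, n3, n4, n5, n6}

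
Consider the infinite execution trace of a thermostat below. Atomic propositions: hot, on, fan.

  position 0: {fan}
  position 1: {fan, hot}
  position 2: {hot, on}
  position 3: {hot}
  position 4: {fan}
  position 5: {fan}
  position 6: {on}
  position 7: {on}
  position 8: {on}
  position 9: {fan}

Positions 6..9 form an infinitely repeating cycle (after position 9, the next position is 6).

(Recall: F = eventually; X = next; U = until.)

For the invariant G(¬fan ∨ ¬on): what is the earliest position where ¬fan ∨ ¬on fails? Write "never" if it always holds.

never

¬fan ∨ ¬on holds at every position 0..9, and those are all the positions the trace ever visits, so the invariant G(¬fan ∨ ¬on) is never violated.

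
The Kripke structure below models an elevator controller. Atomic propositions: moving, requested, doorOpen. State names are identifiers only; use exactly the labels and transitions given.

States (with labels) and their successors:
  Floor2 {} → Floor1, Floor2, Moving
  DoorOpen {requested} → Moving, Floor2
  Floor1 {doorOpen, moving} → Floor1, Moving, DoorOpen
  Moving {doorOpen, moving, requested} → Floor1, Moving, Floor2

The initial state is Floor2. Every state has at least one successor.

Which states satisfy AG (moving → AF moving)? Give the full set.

States satisfying moving → AF moving: {Floor2, DoorOpen, Floor1, Moving}.
States satisfying AG (moving → AF moving): {Floor2, DoorOpen, Floor1, Moving}.

{Floor2, DoorOpen, Floor1, Moving}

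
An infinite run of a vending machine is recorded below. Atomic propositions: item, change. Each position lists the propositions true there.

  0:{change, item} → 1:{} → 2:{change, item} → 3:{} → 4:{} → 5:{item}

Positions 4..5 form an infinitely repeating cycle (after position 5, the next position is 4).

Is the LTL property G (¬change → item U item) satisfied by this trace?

No

¬change → item U item must hold at every position from 0 onward. It fails at position 1, so G (¬change → item U item) is false.
Positions where ¬change holds: 1, 3, 4, 5.
Check item U item at each: 1→fails, 3→fails, 4→fails, 5→ok.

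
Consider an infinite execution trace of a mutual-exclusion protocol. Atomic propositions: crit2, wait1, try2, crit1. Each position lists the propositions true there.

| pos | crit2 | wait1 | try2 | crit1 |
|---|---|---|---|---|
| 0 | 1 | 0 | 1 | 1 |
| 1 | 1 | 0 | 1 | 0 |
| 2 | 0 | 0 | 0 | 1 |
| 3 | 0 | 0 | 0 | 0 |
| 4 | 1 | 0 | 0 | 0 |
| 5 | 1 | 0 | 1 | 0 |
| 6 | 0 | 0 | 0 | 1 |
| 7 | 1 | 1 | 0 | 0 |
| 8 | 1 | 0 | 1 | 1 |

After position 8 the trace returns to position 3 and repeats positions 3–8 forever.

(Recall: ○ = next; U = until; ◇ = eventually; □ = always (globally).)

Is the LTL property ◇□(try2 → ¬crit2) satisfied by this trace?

No

□(try2 → ¬crit2) is false at every position 0..8, so it never becomes true and ◇□(try2 → ¬crit2) fails.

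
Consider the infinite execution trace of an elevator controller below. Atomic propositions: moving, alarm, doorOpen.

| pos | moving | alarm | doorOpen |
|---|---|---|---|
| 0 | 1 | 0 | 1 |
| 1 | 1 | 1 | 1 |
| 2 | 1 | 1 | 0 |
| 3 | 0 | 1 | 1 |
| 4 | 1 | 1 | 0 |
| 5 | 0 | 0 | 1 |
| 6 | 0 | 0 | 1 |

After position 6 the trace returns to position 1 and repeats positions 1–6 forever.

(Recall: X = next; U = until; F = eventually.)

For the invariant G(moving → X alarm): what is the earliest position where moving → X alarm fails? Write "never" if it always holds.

4

Check moving → X alarm at each position in order: 0 ✓, 1 ✓, 2 ✓, 3 ✓.
At position 4 the labels are {alarm, moving} and the next position 5 has {doorOpen}, so moving → X alarm is false there. This is the first violation.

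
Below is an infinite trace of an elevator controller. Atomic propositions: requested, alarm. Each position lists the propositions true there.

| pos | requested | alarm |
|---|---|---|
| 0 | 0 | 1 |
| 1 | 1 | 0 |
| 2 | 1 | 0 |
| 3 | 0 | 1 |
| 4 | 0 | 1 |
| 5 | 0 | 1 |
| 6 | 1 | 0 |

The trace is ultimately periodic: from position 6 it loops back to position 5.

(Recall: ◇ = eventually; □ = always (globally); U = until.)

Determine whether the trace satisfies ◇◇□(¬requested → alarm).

Holds

◇□(¬requested → alarm) holds at position 0, which is reachable from 0, so ◇◇□(¬requested → alarm) holds.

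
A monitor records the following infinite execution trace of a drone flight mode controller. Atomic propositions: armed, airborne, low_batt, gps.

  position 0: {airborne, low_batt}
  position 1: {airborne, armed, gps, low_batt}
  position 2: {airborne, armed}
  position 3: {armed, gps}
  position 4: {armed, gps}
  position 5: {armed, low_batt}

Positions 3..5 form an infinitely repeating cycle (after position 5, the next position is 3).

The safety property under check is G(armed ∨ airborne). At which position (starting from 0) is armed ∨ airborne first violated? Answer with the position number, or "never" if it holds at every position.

armed ∨ airborne holds at every position 0..5, and those are all the positions the trace ever visits, so the invariant G(armed ∨ airborne) is never violated.

never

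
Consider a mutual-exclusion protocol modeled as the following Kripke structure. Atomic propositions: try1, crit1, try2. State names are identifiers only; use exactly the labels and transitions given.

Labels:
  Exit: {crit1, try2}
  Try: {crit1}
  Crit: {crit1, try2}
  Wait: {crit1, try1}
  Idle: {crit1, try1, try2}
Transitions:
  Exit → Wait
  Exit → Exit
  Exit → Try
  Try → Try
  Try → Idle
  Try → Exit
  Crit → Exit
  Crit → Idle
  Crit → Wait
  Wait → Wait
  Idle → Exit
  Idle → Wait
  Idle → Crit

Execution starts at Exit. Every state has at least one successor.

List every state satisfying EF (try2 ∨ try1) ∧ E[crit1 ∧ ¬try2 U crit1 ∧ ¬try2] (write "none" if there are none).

{Try, Wait}

States satisfying try2 ∨ try1: {Exit, Crit, Wait, Idle}.
States satisfying EF (try2 ∨ try1): {Exit, Try, Crit, Wait, Idle}.
States satisfying crit1 ∧ ¬try2: {Try, Wait}.
States satisfying E[crit1 ∧ ¬try2 U crit1 ∧ ¬try2]: {Try, Wait}.
States satisfying EF (try2 ∨ try1) ∧ E[crit1 ∧ ¬try2 U crit1 ∧ ¬try2]: {Try, Wait}.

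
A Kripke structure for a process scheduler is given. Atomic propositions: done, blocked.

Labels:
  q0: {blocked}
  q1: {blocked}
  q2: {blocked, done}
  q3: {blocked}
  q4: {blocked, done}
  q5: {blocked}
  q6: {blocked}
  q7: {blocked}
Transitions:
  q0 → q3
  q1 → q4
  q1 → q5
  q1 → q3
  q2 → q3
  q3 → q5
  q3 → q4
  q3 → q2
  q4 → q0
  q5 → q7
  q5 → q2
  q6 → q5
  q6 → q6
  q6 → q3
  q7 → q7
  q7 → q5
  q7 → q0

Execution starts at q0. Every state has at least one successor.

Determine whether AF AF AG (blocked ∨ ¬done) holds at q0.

Satisfied

States satisfying AF AG (blocked ∨ ¬done): {q0, q1, q2, q3, q4, q5, q6, q7}.
States satisfying AF AF AG (blocked ∨ ¬done): {q0, q1, q2, q3, q4, q5, q6, q7}.
q0 ∈ Sat(AF AF AG (blocked ∨ ¬done)).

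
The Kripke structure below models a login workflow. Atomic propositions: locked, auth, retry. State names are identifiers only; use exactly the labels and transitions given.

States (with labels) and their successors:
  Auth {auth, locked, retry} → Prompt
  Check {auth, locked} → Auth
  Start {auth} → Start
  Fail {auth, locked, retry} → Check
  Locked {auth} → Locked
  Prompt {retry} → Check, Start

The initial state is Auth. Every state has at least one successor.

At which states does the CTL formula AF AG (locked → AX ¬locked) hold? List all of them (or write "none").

{Start, Locked}

States satisfying AG (locked → AX ¬locked): {Start, Locked}.
States satisfying AF AG (locked → AX ¬locked): {Start, Locked}.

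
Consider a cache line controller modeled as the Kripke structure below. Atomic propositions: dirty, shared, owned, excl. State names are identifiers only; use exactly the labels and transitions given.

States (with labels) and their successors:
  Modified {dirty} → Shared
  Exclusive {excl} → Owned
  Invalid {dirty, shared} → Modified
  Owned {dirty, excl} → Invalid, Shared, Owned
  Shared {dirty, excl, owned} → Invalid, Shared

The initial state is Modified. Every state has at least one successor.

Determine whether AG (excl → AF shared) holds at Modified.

Does not hold

States satisfying excl → AF shared: {Modified, Invalid}.
States satisfying AG (excl → AF shared): ∅.
Shared is reachable from Modified and violates excl → AF shared, so AG fails at Modified.
Modified ∉ Sat(AG (excl → AF shared)).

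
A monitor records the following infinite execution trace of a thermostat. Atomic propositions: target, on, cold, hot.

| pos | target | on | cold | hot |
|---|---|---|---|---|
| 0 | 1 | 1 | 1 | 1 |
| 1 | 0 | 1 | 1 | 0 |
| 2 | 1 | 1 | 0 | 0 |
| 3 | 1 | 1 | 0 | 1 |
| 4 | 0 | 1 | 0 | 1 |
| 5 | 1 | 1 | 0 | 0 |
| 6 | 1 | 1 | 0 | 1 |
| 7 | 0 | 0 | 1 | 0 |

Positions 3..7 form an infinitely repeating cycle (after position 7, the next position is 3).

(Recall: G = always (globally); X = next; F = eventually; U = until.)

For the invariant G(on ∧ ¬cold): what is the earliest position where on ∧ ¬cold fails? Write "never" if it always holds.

0

At position 0 the labels are {cold, hot, on, target}, so on ∧ ¬cold is false there. This is the first violation.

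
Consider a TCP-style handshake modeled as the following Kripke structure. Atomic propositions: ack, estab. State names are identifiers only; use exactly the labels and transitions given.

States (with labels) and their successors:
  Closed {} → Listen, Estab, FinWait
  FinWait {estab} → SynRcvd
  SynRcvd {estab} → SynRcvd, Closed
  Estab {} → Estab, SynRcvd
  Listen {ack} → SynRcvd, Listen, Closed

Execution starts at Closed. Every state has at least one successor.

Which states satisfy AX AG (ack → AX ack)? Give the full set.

none

States satisfying AG (ack → AX ack): ∅.
States satisfying AX AG (ack → AX ack): ∅.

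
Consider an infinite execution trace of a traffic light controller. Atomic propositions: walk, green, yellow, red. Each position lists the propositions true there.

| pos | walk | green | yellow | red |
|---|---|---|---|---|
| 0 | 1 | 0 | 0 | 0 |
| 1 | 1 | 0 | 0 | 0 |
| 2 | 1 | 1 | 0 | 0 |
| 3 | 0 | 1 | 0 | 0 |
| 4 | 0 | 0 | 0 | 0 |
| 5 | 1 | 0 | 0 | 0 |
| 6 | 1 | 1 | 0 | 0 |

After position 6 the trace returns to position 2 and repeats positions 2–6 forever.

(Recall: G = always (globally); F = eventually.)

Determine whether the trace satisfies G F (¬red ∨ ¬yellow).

Holds

F (¬red ∨ ¬yellow) holds at every position 0..6, and those are all positions ever visited, so G F (¬red ∨ ¬yellow) holds.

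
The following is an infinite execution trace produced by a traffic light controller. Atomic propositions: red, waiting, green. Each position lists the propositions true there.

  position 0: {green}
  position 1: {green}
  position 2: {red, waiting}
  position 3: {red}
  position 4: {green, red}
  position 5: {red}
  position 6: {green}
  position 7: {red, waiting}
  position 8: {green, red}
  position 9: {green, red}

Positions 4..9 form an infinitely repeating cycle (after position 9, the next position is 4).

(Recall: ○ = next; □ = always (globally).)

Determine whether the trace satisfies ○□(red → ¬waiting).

Violated

The position after 0 is 1; □(red → ¬waiting) is false there.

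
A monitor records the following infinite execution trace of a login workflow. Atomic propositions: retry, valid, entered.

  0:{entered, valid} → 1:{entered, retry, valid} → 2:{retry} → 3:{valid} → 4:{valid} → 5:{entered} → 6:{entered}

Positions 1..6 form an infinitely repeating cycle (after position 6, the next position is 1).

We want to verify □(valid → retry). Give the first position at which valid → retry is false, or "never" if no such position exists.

At position 0 the labels are {entered, valid}, so valid → retry is false there. This is the first violation.

0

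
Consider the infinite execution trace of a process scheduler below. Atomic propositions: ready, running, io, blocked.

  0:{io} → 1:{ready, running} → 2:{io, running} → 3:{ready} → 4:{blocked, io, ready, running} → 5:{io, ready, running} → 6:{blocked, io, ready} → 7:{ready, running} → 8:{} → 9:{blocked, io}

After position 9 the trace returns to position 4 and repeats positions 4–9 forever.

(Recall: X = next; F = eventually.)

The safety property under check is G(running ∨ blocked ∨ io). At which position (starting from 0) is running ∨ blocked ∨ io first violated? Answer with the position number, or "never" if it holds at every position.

Check running ∨ blocked ∨ io at each position in order: 0 ✓, 1 ✓, 2 ✓.
At position 3 the labels are {ready}, so running ∨ blocked ∨ io is false there. This is the first violation.

3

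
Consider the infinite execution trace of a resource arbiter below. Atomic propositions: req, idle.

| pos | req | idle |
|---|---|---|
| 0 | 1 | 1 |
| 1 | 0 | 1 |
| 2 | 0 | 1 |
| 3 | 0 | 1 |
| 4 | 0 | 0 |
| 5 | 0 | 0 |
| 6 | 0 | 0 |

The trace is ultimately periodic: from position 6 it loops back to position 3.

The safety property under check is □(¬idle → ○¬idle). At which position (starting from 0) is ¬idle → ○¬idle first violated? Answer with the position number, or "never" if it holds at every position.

Check ¬idle → ○¬idle at each position in order: 0 ✓, 1 ✓, 2 ✓, 3 ✓, 4 ✓, 5 ✓.
At position 6 the labels are {} and the next position 3 has {idle}, so ¬idle → ○¬idle is false there. This is the first violation.

6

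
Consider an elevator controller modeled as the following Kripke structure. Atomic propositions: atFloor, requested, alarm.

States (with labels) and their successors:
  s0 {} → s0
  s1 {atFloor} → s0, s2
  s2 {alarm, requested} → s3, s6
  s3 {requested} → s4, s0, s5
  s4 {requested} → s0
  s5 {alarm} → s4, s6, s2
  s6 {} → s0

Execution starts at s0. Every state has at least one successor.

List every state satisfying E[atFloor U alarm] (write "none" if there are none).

{s1, s2, s5}

States satisfying atFloor: {s1}.
States satisfying alarm: {s2, s5}.
States satisfying E[atFloor U alarm]: {s1, s2, s5}.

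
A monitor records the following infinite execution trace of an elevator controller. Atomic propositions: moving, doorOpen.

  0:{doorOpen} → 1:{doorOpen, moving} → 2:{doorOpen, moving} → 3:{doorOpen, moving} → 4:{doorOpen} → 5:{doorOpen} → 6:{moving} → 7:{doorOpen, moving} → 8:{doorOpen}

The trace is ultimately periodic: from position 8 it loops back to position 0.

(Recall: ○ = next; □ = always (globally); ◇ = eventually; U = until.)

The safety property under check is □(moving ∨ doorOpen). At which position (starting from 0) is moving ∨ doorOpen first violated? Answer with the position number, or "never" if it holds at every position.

never

moving ∨ doorOpen holds at every position 0..8, and those are all the positions the trace ever visits, so the invariant □(moving ∨ doorOpen) is never violated.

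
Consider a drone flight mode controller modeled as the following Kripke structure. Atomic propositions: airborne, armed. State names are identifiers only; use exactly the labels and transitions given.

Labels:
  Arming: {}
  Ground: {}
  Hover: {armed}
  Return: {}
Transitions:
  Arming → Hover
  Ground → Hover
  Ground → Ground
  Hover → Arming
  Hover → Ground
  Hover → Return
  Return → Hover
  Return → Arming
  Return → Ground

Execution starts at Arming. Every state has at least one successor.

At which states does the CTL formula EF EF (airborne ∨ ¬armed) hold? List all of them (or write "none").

States satisfying EF (airborne ∨ ¬armed): {Arming, Ground, Hover, Return}.
States satisfying EF EF (airborne ∨ ¬armed): {Arming, Ground, Hover, Return}.

{Arming, Ground, Hover, Return}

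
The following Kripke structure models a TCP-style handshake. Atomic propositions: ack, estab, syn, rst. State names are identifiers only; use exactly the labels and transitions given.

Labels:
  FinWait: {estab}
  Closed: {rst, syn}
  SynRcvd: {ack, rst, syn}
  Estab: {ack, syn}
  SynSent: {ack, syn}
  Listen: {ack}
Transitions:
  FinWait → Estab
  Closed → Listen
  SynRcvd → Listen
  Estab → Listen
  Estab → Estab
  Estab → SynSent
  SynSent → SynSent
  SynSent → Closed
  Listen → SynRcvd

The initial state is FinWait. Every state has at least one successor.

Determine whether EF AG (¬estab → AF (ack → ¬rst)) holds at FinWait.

States satisfying AG (¬estab → AF (ack → ¬rst)): {FinWait, Closed, SynRcvd, Estab, SynSent, Listen}.
States satisfying EF AG (¬estab → AF (ack → ¬rst)): {FinWait, Closed, SynRcvd, Estab, SynSent, Listen}.
Some path from FinWait reaches a state where AG (¬estab → AF (ack → ¬rst)) holds.
FinWait ∈ Sat(EF AG (¬estab → AF (ack → ¬rst))).

Yes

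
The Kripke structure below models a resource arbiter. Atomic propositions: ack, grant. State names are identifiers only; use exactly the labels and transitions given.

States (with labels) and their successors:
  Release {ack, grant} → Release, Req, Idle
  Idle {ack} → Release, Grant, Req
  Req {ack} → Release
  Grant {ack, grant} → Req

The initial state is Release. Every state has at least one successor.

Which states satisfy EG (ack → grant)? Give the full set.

{Release}

States satisfying ack → grant: {Release, Grant}.
States satisfying EG (ack → grant): {Release}.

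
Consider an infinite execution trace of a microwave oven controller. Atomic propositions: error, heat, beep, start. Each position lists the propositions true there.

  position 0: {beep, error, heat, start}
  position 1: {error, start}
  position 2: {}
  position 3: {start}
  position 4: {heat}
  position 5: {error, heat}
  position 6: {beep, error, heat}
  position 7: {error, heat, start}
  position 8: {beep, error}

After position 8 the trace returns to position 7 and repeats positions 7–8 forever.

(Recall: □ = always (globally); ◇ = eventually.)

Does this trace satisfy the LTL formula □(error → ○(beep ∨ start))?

Does not hold

error → ○(beep ∨ start) must hold at every position from 0 onward. It fails at position 1, so □(error → ○(beep ∨ start)) is false.
Positions where error holds: 0, 1, 5, 6, 7, 8.
Check ○(beep ∨ start) at each: 0→ok, 1→fails, 5→ok, 6→ok, 7→ok, 8→ok.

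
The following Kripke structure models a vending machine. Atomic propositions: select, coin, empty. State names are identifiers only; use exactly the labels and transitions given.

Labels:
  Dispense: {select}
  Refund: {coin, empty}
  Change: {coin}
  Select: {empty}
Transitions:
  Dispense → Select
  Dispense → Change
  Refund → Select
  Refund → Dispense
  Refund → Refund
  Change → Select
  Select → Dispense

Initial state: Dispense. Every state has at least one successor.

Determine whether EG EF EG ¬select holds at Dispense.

States satisfying EF EG ¬select: {Refund}.
States satisfying EG EF EG ¬select: {Refund}.
No suitable path/successor from Dispense witnesses the formula.
Dispense ∉ Sat(EG EF EG ¬select).

Violated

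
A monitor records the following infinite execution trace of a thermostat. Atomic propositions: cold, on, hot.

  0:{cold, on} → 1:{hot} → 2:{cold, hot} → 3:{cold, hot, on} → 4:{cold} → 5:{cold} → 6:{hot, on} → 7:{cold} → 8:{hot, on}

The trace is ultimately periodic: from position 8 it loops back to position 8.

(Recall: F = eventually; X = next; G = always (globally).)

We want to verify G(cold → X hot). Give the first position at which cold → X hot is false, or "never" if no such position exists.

Check cold → X hot at each position in order: 0 ✓, 1 ✓, 2 ✓.
At position 3 the labels are {cold, hot, on} and the next position 4 has {cold}, so cold → X hot is false there. This is the first violation.

3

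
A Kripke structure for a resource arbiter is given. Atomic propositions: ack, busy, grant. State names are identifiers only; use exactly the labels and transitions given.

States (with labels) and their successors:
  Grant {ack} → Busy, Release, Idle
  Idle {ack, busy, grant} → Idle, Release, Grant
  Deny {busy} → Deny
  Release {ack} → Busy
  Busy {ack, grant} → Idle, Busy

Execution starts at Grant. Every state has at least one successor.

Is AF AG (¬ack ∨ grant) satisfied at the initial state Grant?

No

States satisfying AG (¬ack ∨ grant): {Deny}.
States satisfying AF AG (¬ack ∨ grant): {Deny}.
There is a path from Grant along which AG (¬ack ∨ grant) never holds.
Grant ∉ Sat(AF AG (¬ack ∨ grant)).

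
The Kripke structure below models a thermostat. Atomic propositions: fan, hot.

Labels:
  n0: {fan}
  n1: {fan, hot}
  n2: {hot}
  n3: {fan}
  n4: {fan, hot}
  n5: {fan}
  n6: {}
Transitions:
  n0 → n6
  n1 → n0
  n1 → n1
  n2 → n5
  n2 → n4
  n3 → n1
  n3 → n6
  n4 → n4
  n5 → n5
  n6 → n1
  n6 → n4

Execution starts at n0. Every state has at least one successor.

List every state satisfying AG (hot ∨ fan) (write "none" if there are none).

States satisfying hot ∨ fan: {n0, n1, n2, n3, n4, n5}.
States satisfying AG (hot ∨ fan): {n2, n4, n5}.

{n2, n4, n5}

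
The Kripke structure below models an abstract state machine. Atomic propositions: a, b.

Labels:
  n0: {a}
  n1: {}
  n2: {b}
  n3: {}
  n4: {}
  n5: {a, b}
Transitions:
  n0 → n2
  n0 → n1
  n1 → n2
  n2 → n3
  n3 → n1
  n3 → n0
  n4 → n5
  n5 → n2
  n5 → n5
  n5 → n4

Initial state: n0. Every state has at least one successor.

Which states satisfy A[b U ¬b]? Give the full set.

States satisfying b: {n2, n5}.
States satisfying ¬b: {n0, n1, n3, n4}.
States satisfying A[b U ¬b]: {n0, n1, n2, n3, n4}.

{n0, n1, n2, n3, n4}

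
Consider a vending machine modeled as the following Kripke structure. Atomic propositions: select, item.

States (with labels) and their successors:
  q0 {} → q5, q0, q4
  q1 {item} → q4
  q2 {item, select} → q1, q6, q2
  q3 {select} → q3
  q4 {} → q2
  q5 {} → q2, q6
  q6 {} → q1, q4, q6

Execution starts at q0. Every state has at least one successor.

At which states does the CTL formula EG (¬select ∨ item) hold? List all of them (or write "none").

{q0, q1, q2, q4, q5, q6}

States satisfying ¬select ∨ item: {q0, q1, q2, q4, q5, q6}.
States satisfying EG (¬select ∨ item): {q0, q1, q2, q4, q5, q6}.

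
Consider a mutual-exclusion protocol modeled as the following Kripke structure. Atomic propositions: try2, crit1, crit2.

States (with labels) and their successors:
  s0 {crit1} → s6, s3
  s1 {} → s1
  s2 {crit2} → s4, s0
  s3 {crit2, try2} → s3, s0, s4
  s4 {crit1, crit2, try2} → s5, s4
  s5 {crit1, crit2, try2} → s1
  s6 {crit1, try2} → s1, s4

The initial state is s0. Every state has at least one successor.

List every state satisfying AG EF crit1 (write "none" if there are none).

States satisfying EF crit1: {s0, s2, s3, s4, s5, s6}.
States satisfying AG EF crit1: ∅.

none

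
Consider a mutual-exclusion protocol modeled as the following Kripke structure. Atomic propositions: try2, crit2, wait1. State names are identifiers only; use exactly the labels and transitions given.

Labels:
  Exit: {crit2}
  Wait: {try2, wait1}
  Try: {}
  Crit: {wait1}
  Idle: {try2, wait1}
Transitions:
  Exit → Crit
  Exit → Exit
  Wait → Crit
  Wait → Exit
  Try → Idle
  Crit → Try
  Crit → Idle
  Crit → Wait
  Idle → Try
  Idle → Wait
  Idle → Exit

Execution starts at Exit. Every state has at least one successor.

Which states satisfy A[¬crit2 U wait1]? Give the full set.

States satisfying ¬crit2: {Wait, Try, Crit, Idle}.
States satisfying wait1: {Wait, Crit, Idle}.
States satisfying A[¬crit2 U wait1]: {Wait, Try, Crit, Idle}.

{Wait, Try, Crit, Idle}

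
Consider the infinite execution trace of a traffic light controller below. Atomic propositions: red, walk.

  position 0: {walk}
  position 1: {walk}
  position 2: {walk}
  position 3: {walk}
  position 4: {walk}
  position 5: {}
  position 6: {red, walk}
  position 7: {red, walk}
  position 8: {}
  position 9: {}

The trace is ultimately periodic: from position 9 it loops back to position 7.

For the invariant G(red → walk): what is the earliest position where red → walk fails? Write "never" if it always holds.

never

red → walk holds at every position 0..9, and those are all the positions the trace ever visits, so the invariant G(red → walk) is never violated.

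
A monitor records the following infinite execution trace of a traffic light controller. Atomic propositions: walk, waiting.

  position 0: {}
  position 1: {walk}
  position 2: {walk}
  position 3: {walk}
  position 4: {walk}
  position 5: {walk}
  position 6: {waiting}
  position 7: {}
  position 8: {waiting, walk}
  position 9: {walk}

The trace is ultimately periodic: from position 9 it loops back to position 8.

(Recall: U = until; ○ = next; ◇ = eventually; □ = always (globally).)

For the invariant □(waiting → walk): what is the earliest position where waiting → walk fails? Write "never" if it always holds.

6

Check waiting → walk at each position in order: 0 ✓, 1 ✓, 2 ✓, 3 ✓, 4 ✓, 5 ✓.
At position 6 the labels are {waiting}, so waiting → walk is false there. This is the first violation.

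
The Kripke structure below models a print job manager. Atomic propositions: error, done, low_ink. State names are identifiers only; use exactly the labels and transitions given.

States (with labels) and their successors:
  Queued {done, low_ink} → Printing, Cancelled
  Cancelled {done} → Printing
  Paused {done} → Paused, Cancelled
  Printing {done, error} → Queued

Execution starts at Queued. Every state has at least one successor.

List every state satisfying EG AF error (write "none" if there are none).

States satisfying AF error: {Queued, Cancelled, Printing}.
States satisfying EG AF error: {Queued, Cancelled, Printing}.

{Queued, Cancelled, Printing}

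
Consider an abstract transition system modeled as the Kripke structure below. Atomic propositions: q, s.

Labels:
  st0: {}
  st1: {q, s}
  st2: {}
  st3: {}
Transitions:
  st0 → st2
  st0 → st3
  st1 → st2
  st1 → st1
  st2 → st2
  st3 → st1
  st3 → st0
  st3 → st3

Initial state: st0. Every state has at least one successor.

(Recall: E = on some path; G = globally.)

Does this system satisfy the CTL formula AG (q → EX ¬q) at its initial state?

Yes

States satisfying q → EX ¬q: {st0, st1, st2, st3}.
States satisfying AG (q → EX ¬q): {st0, st1, st2, st3}.
Every state reachable from st0 satisfies q → EX ¬q.
st0 ∈ Sat(AG (q → EX ¬q)).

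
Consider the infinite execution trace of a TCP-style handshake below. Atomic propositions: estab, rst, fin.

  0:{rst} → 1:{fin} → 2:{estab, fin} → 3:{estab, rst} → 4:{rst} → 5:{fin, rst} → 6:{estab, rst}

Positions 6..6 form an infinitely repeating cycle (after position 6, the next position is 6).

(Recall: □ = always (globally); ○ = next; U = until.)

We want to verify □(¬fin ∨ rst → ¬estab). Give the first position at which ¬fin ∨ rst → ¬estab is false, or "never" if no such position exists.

Check ¬fin ∨ rst → ¬estab at each position in order: 0 ✓, 1 ✓, 2 ✓.
At position 3 the labels are {estab, rst}, so ¬fin ∨ rst → ¬estab is false there. This is the first violation.

3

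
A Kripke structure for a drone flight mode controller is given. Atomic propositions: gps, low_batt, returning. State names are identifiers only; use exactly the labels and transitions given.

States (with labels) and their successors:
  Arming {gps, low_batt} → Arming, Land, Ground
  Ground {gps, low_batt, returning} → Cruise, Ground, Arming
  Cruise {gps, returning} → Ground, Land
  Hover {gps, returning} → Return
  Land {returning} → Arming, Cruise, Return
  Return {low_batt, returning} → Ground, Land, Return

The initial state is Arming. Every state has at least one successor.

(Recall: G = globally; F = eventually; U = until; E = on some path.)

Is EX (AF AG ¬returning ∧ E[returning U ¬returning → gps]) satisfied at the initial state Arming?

Violated

States satisfying AF AG ¬returning ∧ E[returning U ¬returning → gps]: ∅.
States satisfying EX (AF AG ¬returning ∧ E[returning U ¬returning → gps]): ∅.
No suitable path/successor from Arming witnesses the formula.
Arming ∉ Sat(EX (AF AG ¬returning ∧ E[returning U ¬returning → gps])).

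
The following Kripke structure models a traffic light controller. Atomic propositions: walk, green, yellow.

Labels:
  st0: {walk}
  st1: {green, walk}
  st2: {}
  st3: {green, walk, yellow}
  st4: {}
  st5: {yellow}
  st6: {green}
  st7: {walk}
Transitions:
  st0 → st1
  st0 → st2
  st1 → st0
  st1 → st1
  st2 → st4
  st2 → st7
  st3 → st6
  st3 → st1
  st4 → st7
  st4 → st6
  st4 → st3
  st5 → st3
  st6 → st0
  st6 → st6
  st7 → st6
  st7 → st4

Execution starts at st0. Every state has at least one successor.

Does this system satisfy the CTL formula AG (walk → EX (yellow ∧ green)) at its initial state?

Does not hold

States satisfying walk → EX (yellow ∧ green): {st2, st4, st5, st6}.
States satisfying AG (walk → EX (yellow ∧ green)): ∅.
st0 is reachable from st0 and violates walk → EX (yellow ∧ green), so AG fails at st0.
st0 ∉ Sat(AG (walk → EX (yellow ∧ green))).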